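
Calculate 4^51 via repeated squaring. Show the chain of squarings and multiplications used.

Computing 4^51 by squaring (build up from 4^1; each line after the first costs one multiplication):

4^1 = 4
4^2 = (4^1)^2 = 4^2 = 16
4^3 = 4 * 4^2 = 4 * 16 = 64
4^6 = (4^3)^2 = 64^2 = 4096
4^12 = (4^6)^2 = 4096^2 = 16777216
4^24 = (4^12)^2 = 16777216^2 = 281474976710656
4^25 = 4 * 4^24 = 4 * 281474976710656 = 1125899906842624
4^50 = (4^25)^2 = 1125899906842624^2 = 1267650600228229401496703205376
4^51 = 4 * 4^50 = 4 * 1267650600228229401496703205376 = 5070602400912917605986812821504

Result: 5070602400912917605986812821504
Multiplications needed: 8 (8 lines after 4^1)

4^51 = 5070602400912917605986812821504. Using exponentiation by squaring, this requires 8 multiplications. The key idea: if the exponent is even, square the half-power; if odd, multiply by the base once.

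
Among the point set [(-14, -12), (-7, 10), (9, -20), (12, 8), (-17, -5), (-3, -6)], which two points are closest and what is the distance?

Computing all pairwise distances among 6 points:

d((-14, -12), (-7, 10)) = 23.0868
d((-14, -12), (9, -20)) = 24.3516
d((-14, -12), (12, 8)) = 32.8024
d((-14, -12), (-17, -5)) = 7.6158 <-- minimum
d((-14, -12), (-3, -6)) = 12.53
d((-7, 10), (9, -20)) = 34.0
d((-7, 10), (12, 8)) = 19.105
d((-7, 10), (-17, -5)) = 18.0278
d((-7, 10), (-3, -6)) = 16.4924
d((9, -20), (12, 8)) = 28.1603
d((9, -20), (-17, -5)) = 30.0167
d((9, -20), (-3, -6)) = 18.4391
d((12, 8), (-17, -5)) = 31.7805
d((12, 8), (-3, -6)) = 20.5183
d((-17, -5), (-3, -6)) = 14.0357

Closest pair: (-14, -12) and (-17, -5) with distance 7.6158

The closest pair is (-14, -12) and (-17, -5) with Euclidean distance 7.6158. For 6 points, brute-force pairwise comparison is shown above. For large n, the divide-and-conquer algorithm (sort by x, recurse on halves, check the dividing strip) achieves O(n log n).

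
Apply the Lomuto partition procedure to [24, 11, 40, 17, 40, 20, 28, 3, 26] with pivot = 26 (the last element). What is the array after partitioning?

Lomuto partition with pivot = 26:

Initial array: [24, 11, 40, 17, 40, 20, 28, 3, 26]

arr[0]=24 <= 26: swap with position 0, array becomes [24, 11, 40, 17, 40, 20, 28, 3, 26]
arr[1]=11 <= 26: swap with position 1, array becomes [24, 11, 40, 17, 40, 20, 28, 3, 26]
arr[2]=40 > 26: no swap
arr[3]=17 <= 26: swap with position 2, array becomes [24, 11, 17, 40, 40, 20, 28, 3, 26]
arr[4]=40 > 26: no swap
arr[5]=20 <= 26: swap with position 3, array becomes [24, 11, 17, 20, 40, 40, 28, 3, 26]
arr[6]=28 > 26: no swap
arr[7]=3 <= 26: swap with position 4, array becomes [24, 11, 17, 20, 3, 40, 28, 40, 26]

Place pivot at position 5: [24, 11, 17, 20, 3, 26, 28, 40, 40]
Pivot position: 5

After partitioning with pivot 26, the array becomes [24, 11, 17, 20, 3, 26, 28, 40, 40]. The pivot is placed at index 5. All elements to the left of the pivot are <= 26, and all elements to the right are > 26.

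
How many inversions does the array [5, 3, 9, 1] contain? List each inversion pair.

Finding inversions in [5, 3, 9, 1]:

(0, 1): arr[0]=5 > arr[1]=3
(0, 3): arr[0]=5 > arr[3]=1
(1, 3): arr[1]=3 > arr[3]=1
(2, 3): arr[2]=9 > arr[3]=1

Total inversions: 4

The array has 4 inversion(s): (0,1), (0,3), (1,3), (2,3). Each pair (i,j) satisfies i < j and arr[i] > arr[j].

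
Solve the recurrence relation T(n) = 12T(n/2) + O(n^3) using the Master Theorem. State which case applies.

Master Theorem for T(n) = 12T(n/2) + O(n^3):

a = 12, b = 2, c = 3
log_b(a) = log_2(12) = 3.5850

Case 1: c = 3 < log_2(12) = 3.5850
T(n) = O(n^(log_2 12))

For T(n) = 12T(n/2) + O(n^3): log_2(12) = 3.5850. This is Case 1 of the Master Theorem (c < log_b(a), work dominated by leaves), giving O(n^(log_2 12)).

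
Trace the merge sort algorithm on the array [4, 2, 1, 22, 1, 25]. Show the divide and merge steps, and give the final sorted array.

Merge sort trace:

Split: [4, 2, 1, 22, 1, 25] -> [4, 2, 1] and [22, 1, 25]
  Split: [4, 2, 1] -> [4] and [2, 1]
    Split: [2, 1] -> [2] and [1]
    Merge: [2] + [1] -> [1, 2]
  Merge: [4] + [1, 2] -> [1, 2, 4]
  Split: [22, 1, 25] -> [22] and [1, 25]
    Split: [1, 25] -> [1] and [25]
    Merge: [1] + [25] -> [1, 25]
  Merge: [22] + [1, 25] -> [1, 22, 25]
Merge: [1, 2, 4] + [1, 22, 25] -> [1, 1, 2, 4, 22, 25]

Final sorted array: [1, 1, 2, 4, 22, 25]

The merge sort proceeds by recursively splitting the array and merging sorted halves.
After all merges, the sorted array is [1, 1, 2, 4, 22, 25].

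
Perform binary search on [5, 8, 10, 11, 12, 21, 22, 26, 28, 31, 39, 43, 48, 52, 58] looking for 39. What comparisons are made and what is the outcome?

Binary search for 39 in [5, 8, 10, 11, 12, 21, 22, 26, 28, 31, 39, 43, 48, 52, 58]:

lo=0, hi=14, mid=7, arr[mid]=26 -> 26 < 39, search right half
lo=8, hi=14, mid=11, arr[mid]=43 -> 43 > 39, search left half
lo=8, hi=10, mid=9, arr[mid]=31 -> 31 < 39, search right half
lo=10, hi=10, mid=10, arr[mid]=39 -> Found target at index 10!

Binary search finds 39 at index 10 after 4 comparisons. The search repeatedly halves the search space by comparing with the middle element.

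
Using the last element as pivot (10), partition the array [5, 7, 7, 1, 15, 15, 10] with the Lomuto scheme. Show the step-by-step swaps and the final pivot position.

Lomuto partition with pivot = 10:

Initial array: [5, 7, 7, 1, 15, 15, 10]

arr[0]=5 <= 10: swap with position 0, array becomes [5, 7, 7, 1, 15, 15, 10]
arr[1]=7 <= 10: swap with position 1, array becomes [5, 7, 7, 1, 15, 15, 10]
arr[2]=7 <= 10: swap with position 2, array becomes [5, 7, 7, 1, 15, 15, 10]
arr[3]=1 <= 10: swap with position 3, array becomes [5, 7, 7, 1, 15, 15, 10]
arr[4]=15 > 10: no swap
arr[5]=15 > 10: no swap

Place pivot at position 4: [5, 7, 7, 1, 10, 15, 15]
Pivot position: 4

After partitioning with pivot 10, the array becomes [5, 7, 7, 1, 10, 15, 15]. The pivot is placed at index 4. All elements to the left of the pivot are <= 10, and all elements to the right are > 10.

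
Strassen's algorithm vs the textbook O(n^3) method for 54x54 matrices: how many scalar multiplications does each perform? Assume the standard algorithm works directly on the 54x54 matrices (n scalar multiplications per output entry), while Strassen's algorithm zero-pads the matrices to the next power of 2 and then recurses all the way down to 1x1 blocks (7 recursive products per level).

Matrix multiplication for 54x54 matrices:

Strassen's algorithm requires power-of-2 dimensions. Pad 54x54 to 64x64 (next power of 2).

Standard algorithm: 54^3 = 157464 multiplications
Strassen's algorithm: 7^(log2(64)) = 7^6 = 117649 multiplications
Savings: 157464 - 117649 = 39815 multiplications

Standard: 157464 multiplications (54^3). Strassen: 117649 multiplications (7^6, after padding to 64x64). Strassen reduces 8 recursive multiplications to 7 at each level.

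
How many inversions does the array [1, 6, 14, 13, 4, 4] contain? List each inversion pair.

Finding inversions in [1, 6, 14, 13, 4, 4]:

(1, 4): arr[1]=6 > arr[4]=4
(1, 5): arr[1]=6 > arr[5]=4
(2, 3): arr[2]=14 > arr[3]=13
(2, 4): arr[2]=14 > arr[4]=4
(2, 5): arr[2]=14 > arr[5]=4
(3, 4): arr[3]=13 > arr[4]=4
(3, 5): arr[3]=13 > arr[5]=4

Total inversions: 7

The array has 7 inversion(s): (1,4), (1,5), (2,3), (2,4), (2,5), (3,4), (3,5). Each pair (i,j) satisfies i < j and arr[i] > arr[j].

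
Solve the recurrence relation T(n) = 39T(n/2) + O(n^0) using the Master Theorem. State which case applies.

Master Theorem for T(n) = 39T(n/2) + O(n^0):

a = 39, b = 2, c = 0
log_b(a) = log_2(39) = 5.2854

Case 1: c = 0 < log_2(39) = 5.2854
T(n) = O(n^(log_2 39))

For T(n) = 39T(n/2) + O(n^0): log_2(39) = 5.2854. This is Case 1 of the Master Theorem (c < log_b(a), work dominated by leaves), giving O(n^(log_2 39)).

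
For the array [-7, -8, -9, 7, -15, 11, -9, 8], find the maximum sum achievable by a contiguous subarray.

Using Kadane's algorithm on [-7, -8, -9, 7, -15, 11, -9, 8]:

Scanning through the array:
Position 1 (value -8): max_ending_here = -8, max_so_far = -7
Position 2 (value -9): max_ending_here = -9, max_so_far = -7
Position 3 (value 7): max_ending_here = 7, max_so_far = 7
Position 4 (value -15): max_ending_here = -8, max_so_far = 7
Position 5 (value 11): max_ending_here = 11, max_so_far = 11
Position 6 (value -9): max_ending_here = 2, max_so_far = 11
Position 7 (value 8): max_ending_here = 10, max_so_far = 11

Maximum subarray: [11]
Maximum sum: 11

The maximum subarray is [11] with sum 11. This subarray runs from index 5 to index 5.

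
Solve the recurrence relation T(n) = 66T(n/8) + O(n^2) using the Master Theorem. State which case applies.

Master Theorem for T(n) = 66T(n/8) + O(n^2):

a = 66, b = 8, c = 2
log_b(a) = log_8(66) = 2.0148

Case 1: c = 2 < log_8(66) = 2.0148
T(n) = O(n^(log_8 66))

For T(n) = 66T(n/8) + O(n^2): log_8(66) = 2.0148. This is Case 1 of the Master Theorem (c < log_b(a), work dominated by leaves), giving O(n^(log_8 66)).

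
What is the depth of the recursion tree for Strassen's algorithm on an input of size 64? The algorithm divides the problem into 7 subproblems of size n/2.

For divide and conquer with division factor 2:

Problem sizes at each level:
Level 0: 64
Level 1: 32
Level 2: 16
Level 3: 8
Level 4: 4
Level 5: 2
Level 6: 1

The root is level 0 and the size-1 base case is level 6 (the tree spans levels 0 through 6, i.e. 7 levels counting the root), so the depth is the number of divisions: log_2(64) = 6

The recursion tree depth is log_2(64) = 6. At each level, the problem size is divided by 2, so it takes 6 divisions to reduce to a base case of size 1. The algorithm makes 7 recursive calls at each level.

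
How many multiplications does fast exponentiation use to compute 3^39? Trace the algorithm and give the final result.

Computing 3^39 by squaring (build up from 3^1; each line after the first costs one multiplication):

3^1 = 3
3^2 = (3^1)^2 = 3^2 = 9
3^4 = (3^2)^2 = 9^2 = 81
3^8 = (3^4)^2 = 81^2 = 6561
3^9 = 3 * 3^8 = 3 * 6561 = 19683
3^18 = (3^9)^2 = 19683^2 = 387420489
3^19 = 3 * 3^18 = 3 * 387420489 = 1162261467
3^38 = (3^19)^2 = 1162261467^2 = 1350851717672992089
3^39 = 3 * 3^38 = 3 * 1350851717672992089 = 4052555153018976267

Result: 4052555153018976267
Multiplications needed: 8 (8 lines after 3^1)

3^39 = 4052555153018976267. Using exponentiation by squaring, this requires 8 multiplications. The key idea: if the exponent is even, square the half-power; if odd, multiply by the base once.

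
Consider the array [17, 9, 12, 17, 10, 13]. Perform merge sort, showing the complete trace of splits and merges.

Merge sort trace:

Split: [17, 9, 12, 17, 10, 13] -> [17, 9, 12] and [17, 10, 13]
  Split: [17, 9, 12] -> [17] and [9, 12]
    Split: [9, 12] -> [9] and [12]
    Merge: [9] + [12] -> [9, 12]
  Merge: [17] + [9, 12] -> [9, 12, 17]
  Split: [17, 10, 13] -> [17] and [10, 13]
    Split: [10, 13] -> [10] and [13]
    Merge: [10] + [13] -> [10, 13]
  Merge: [17] + [10, 13] -> [10, 13, 17]
Merge: [9, 12, 17] + [10, 13, 17] -> [9, 10, 12, 13, 17, 17]

Final sorted array: [9, 10, 12, 13, 17, 17]

The merge sort proceeds by recursively splitting the array and merging sorted halves.
After all merges, the sorted array is [9, 10, 12, 13, 17, 17].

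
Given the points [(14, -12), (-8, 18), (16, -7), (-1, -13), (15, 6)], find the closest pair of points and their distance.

Computing all pairwise distances among 5 points:

d((14, -12), (-8, 18)) = 37.2022
d((14, -12), (16, -7)) = 5.3852 <-- minimum
d((14, -12), (-1, -13)) = 15.0333
d((14, -12), (15, 6)) = 18.0278
d((-8, 18), (16, -7)) = 34.6554
d((-8, 18), (-1, -13)) = 31.7805
d((-8, 18), (15, 6)) = 25.9422
d((16, -7), (-1, -13)) = 18.0278
d((16, -7), (15, 6)) = 13.0384
d((-1, -13), (15, 6)) = 24.8395

Closest pair: (14, -12) and (16, -7) with distance 5.3852

The closest pair is (14, -12) and (16, -7) with Euclidean distance 5.3852. For 5 points, brute-force pairwise comparison is shown above. For large n, the divide-and-conquer algorithm (sort by x, recurse on halves, check the dividing strip) achieves O(n log n).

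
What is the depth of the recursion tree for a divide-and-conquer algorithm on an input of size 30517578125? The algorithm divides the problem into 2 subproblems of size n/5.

For divide and conquer with division factor 5:

Problem sizes at each level:
Level 0: 30517578125
Level 1: 6103515625
Level 2: 1220703125
Level 3: 244140625
Level 4: 48828125
Level 5: 9765625
Level 6: 1953125
Level 7: 390625
Level 8: 78125
Level 9: 15625
Level 10: 3125
Level 11: 625
Level 12: 125
Level 13: 25
Level 14: 5
Level 15: 1

The root is level 0 and the size-1 base case is level 15 (the tree spans levels 0 through 15, i.e. 16 levels counting the root), so the depth is the number of divisions: log_5(30517578125) = 15

The recursion tree depth is log_5(30517578125) = 15. At each level, the problem size is divided by 5, so it takes 15 divisions to reduce to a base case of size 1. The algorithm makes 2 recursive calls at each level.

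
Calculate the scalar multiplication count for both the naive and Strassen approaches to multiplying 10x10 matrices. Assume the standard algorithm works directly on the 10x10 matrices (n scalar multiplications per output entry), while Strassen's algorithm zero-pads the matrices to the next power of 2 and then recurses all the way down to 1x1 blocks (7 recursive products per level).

Matrix multiplication for 10x10 matrices:

Strassen's algorithm requires power-of-2 dimensions. Pad 10x10 to 16x16 (next power of 2).

Standard algorithm: 10^3 = 1000 multiplications
Strassen's algorithm: 7^(log2(16)) = 7^4 = 2401 multiplications
Difference: 1000 - 2401 = -1401 (Strassen uses MORE here due to padding overhead — for small or just-over-power-of-2 n, padding can outweigh the per-level savings)

Standard: 1000 multiplications (10^3). Strassen: 2401 multiplications (7^4, after padding to 16x16). Strassen reduces 8 recursive multiplications to 7 at each level.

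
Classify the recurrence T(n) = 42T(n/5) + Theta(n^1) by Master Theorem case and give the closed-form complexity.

Master Theorem for T(n) = 42T(n/5) + O(n^1):

a = 42, b = 5, c = 1
log_b(a) = log_5(42) = 2.3223

Case 1: c = 1 < log_5(42) = 2.3223
T(n) = O(n^(log_5 42))

For T(n) = 42T(n/5) + O(n^1): log_5(42) = 2.3223. This is Case 1 of the Master Theorem (c < log_b(a), work dominated by leaves), giving O(n^(log_5 42)).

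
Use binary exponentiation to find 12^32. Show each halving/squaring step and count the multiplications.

Computing 12^32 by squaring (build up from 12^1; each line after the first costs one multiplication):

12^1 = 12
12^2 = (12^1)^2 = 12^2 = 144
12^4 = (12^2)^2 = 144^2 = 20736
12^8 = (12^4)^2 = 20736^2 = 429981696
12^16 = (12^8)^2 = 429981696^2 = 184884258895036416
12^32 = (12^16)^2 = 184884258895036416^2 = 34182189187166852111368841966125056

Result: 34182189187166852111368841966125056
Multiplications needed: 5 (5 lines after 12^1)

12^32 = 34182189187166852111368841966125056. Using exponentiation by squaring, this requires 5 multiplications. The key idea: if the exponent is even, square the half-power; if odd, multiply by the base once.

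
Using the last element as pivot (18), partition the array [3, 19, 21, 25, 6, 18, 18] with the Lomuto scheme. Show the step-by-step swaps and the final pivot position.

Lomuto partition with pivot = 18:

Initial array: [3, 19, 21, 25, 6, 18, 18]

arr[0]=3 <= 18: swap with position 0, array becomes [3, 19, 21, 25, 6, 18, 18]
arr[1]=19 > 18: no swap
arr[2]=21 > 18: no swap
arr[3]=25 > 18: no swap
arr[4]=6 <= 18: swap with position 1, array becomes [3, 6, 21, 25, 19, 18, 18]
arr[5]=18 <= 18: swap with position 2, array becomes [3, 6, 18, 25, 19, 21, 18]

Place pivot at position 3: [3, 6, 18, 18, 19, 21, 25]
Pivot position: 3

After partitioning with pivot 18, the array becomes [3, 6, 18, 18, 19, 21, 25]. The pivot is placed at index 3. All elements to the left of the pivot are <= 18, and all elements to the right are > 18.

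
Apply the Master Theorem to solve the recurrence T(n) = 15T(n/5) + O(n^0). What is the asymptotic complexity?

Master Theorem for T(n) = 15T(n/5) + O(n^0):

a = 15, b = 5, c = 0
log_b(a) = log_5(15) = 1.6826

Case 1: c = 0 < log_5(15) = 1.6826
T(n) = O(n^(log_5 15))

For T(n) = 15T(n/5) + O(n^0): log_5(15) = 1.6826. This is Case 1 of the Master Theorem (c < log_b(a), work dominated by leaves), giving O(n^(log_5 15)).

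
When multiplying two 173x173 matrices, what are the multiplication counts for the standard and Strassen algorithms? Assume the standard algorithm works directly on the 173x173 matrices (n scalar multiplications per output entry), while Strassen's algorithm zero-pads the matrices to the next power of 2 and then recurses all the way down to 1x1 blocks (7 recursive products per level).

Matrix multiplication for 173x173 matrices:

Strassen's algorithm requires power-of-2 dimensions. Pad 173x173 to 256x256 (next power of 2).

Standard algorithm: 173^3 = 5177717 multiplications
Strassen's algorithm: 7^(log2(256)) = 7^8 = 5764801 multiplications
Difference: 5177717 - 5764801 = -587084 (Strassen uses MORE here due to padding overhead — for small or just-over-power-of-2 n, padding can outweigh the per-level savings)

Standard: 5177717 multiplications (173^3). Strassen: 5764801 multiplications (7^8, after padding to 256x256). Strassen reduces 8 recursive multiplications to 7 at each level.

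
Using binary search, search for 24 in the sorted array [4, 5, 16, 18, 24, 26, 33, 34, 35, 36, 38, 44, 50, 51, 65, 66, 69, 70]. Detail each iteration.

Binary search for 24 in [4, 5, 16, 18, 24, 26, 33, 34, 35, 36, 38, 44, 50, 51, 65, 66, 69, 70]:

lo=0, hi=17, mid=8, arr[mid]=35 -> 35 > 24, search left half
lo=0, hi=7, mid=3, arr[mid]=18 -> 18 < 24, search right half
lo=4, hi=7, mid=5, arr[mid]=26 -> 26 > 24, search left half
lo=4, hi=4, mid=4, arr[mid]=24 -> Found target at index 4!

Binary search finds 24 at index 4 after 4 comparisons. The search repeatedly halves the search space by comparing with the middle element.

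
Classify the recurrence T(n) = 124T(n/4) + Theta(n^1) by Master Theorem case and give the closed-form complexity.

Master Theorem for T(n) = 124T(n/4) + O(n^1):

a = 124, b = 4, c = 1
log_b(a) = log_4(124) = 3.4771

Case 1: c = 1 < log_4(124) = 3.4771
T(n) = O(n^(log_4 124))

For T(n) = 124T(n/4) + O(n^1): log_4(124) = 3.4771. This is Case 1 of the Master Theorem (c < log_b(a), work dominated by leaves), giving O(n^(log_4 124)).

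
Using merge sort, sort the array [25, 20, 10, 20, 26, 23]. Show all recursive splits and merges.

Merge sort trace:

Split: [25, 20, 10, 20, 26, 23] -> [25, 20, 10] and [20, 26, 23]
  Split: [25, 20, 10] -> [25] and [20, 10]
    Split: [20, 10] -> [20] and [10]
    Merge: [20] + [10] -> [10, 20]
  Merge: [25] + [10, 20] -> [10, 20, 25]
  Split: [20, 26, 23] -> [20] and [26, 23]
    Split: [26, 23] -> [26] and [23]
    Merge: [26] + [23] -> [23, 26]
  Merge: [20] + [23, 26] -> [20, 23, 26]
Merge: [10, 20, 25] + [20, 23, 26] -> [10, 20, 20, 23, 25, 26]

Final sorted array: [10, 20, 20, 23, 25, 26]

The merge sort proceeds by recursively splitting the array and merging sorted halves.
After all merges, the sorted array is [10, 20, 20, 23, 25, 26].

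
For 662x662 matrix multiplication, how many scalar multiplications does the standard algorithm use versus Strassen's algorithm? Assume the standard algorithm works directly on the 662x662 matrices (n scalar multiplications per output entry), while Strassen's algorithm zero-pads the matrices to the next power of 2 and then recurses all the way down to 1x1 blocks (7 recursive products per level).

Matrix multiplication for 662x662 matrices:

Strassen's algorithm requires power-of-2 dimensions. Pad 662x662 to 1024x1024 (next power of 2).

Standard algorithm: 662^3 = 290117528 multiplications
Strassen's algorithm: 7^(log2(1024)) = 7^10 = 282475249 multiplications
Savings: 290117528 - 282475249 = 7642279 multiplications

Standard: 290117528 multiplications (662^3). Strassen: 282475249 multiplications (7^10, after padding to 1024x1024). Strassen reduces 8 recursive multiplications to 7 at each level.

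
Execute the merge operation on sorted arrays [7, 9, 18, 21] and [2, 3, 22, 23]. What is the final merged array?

Merging process:

Compare 7 vs 2: take 2 from right. Merged: [2]
Compare 7 vs 3: take 3 from right. Merged: [2, 3]
Compare 7 vs 22: take 7 from left. Merged: [2, 3, 7]
Compare 9 vs 22: take 9 from left. Merged: [2, 3, 7, 9]
Compare 18 vs 22: take 18 from left. Merged: [2, 3, 7, 9, 18]
Compare 21 vs 22: take 21 from left. Merged: [2, 3, 7, 9, 18, 21]
Append remaining from right: [22, 23]. Merged: [2, 3, 7, 9, 18, 21, 22, 23]

Final merged array: [2, 3, 7, 9, 18, 21, 22, 23]
Total comparisons: 6

The merged array is [2, 3, 7, 9, 18, 21, 22, 23], requiring 6 comparisons. The merge step runs in O(n) time where n is the total number of elements.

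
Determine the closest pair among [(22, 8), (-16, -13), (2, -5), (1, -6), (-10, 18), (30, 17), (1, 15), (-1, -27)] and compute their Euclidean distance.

Computing all pairwise distances among 8 points:

d((22, 8), (-16, -13)) = 43.4166
d((22, 8), (2, -5)) = 23.8537
d((22, 8), (1, -6)) = 25.2389
d((22, 8), (-10, 18)) = 33.5261
d((22, 8), (30, 17)) = 12.0416
d((22, 8), (1, 15)) = 22.1359
d((22, 8), (-1, -27)) = 41.8808
d((-16, -13), (2, -5)) = 19.6977
d((-16, -13), (1, -6)) = 18.3848
d((-16, -13), (-10, 18)) = 31.5753
d((-16, -13), (30, 17)) = 54.9181
d((-16, -13), (1, 15)) = 32.7567
d((-16, -13), (-1, -27)) = 20.5183
d((2, -5), (1, -6)) = 1.4142 <-- minimum
d((2, -5), (-10, 18)) = 25.9422
d((2, -5), (30, 17)) = 35.609
d((2, -5), (1, 15)) = 20.025
d((2, -5), (-1, -27)) = 22.2036
d((1, -6), (-10, 18)) = 26.4008
d((1, -6), (30, 17)) = 37.0135
d((1, -6), (1, 15)) = 21.0
d((1, -6), (-1, -27)) = 21.095
d((-10, 18), (30, 17)) = 40.0125
d((-10, 18), (1, 15)) = 11.4018
d((-10, 18), (-1, -27)) = 45.8912
d((30, 17), (1, 15)) = 29.0689
d((30, 17), (-1, -27)) = 53.8238
d((1, 15), (-1, -27)) = 42.0476

Closest pair: (2, -5) and (1, -6) with distance 1.4142

The closest pair is (2, -5) and (1, -6) with Euclidean distance 1.4142. For 8 points, brute-force pairwise comparison is shown above. For large n, the divide-and-conquer algorithm (sort by x, recurse on halves, check the dividing strip) achieves O(n log n).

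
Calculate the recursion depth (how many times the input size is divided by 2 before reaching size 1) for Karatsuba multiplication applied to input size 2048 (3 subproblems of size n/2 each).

For divide and conquer with division factor 2:

Problem sizes at each level:
Level 0: 2048
Level 1: 1024
Level 2: 512
Level 3: 256
Level 4: 128
Level 5: 64
Level 6: 32
Level 7: 16
Level 8: 8
Level 9: 4
Level 10: 2
Level 11: 1

The root is level 0 and the size-1 base case is level 11 (the tree spans levels 0 through 11, i.e. 12 levels counting the root), so the depth is the number of divisions: log_2(2048) = 11

The recursion tree depth is log_2(2048) = 11. At each level, the problem size is divided by 2, so it takes 11 divisions to reduce to a base case of size 1. The algorithm makes 3 recursive calls at each level.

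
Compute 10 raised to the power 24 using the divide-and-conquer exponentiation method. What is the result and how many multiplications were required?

Computing 10^24 by squaring (build up from 10^1; each line after the first costs one multiplication):

10^1 = 10
10^2 = (10^1)^2 = 10^2 = 100
10^3 = 10 * 10^2 = 10 * 100 = 1000
10^6 = (10^3)^2 = 1000^2 = 1000000
10^12 = (10^6)^2 = 1000000^2 = 1000000000000
10^24 = (10^12)^2 = 1000000000000^2 = 1000000000000000000000000

Result: 1000000000000000000000000
Multiplications needed: 5 (5 lines after 10^1)

10^24 = 1000000000000000000000000. Using exponentiation by squaring, this requires 5 multiplications. The key idea: if the exponent is even, square the half-power; if odd, multiply by the base once.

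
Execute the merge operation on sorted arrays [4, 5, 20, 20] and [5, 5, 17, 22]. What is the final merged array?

Merging process:

Compare 4 vs 5: take 4 from left. Merged: [4]
Compare 5 vs 5: take 5 from left. Merged: [4, 5]
Compare 20 vs 5: take 5 from right. Merged: [4, 5, 5]
Compare 20 vs 5: take 5 from right. Merged: [4, 5, 5, 5]
Compare 20 vs 17: take 17 from right. Merged: [4, 5, 5, 5, 17]
Compare 20 vs 22: take 20 from left. Merged: [4, 5, 5, 5, 17, 20]
Compare 20 vs 22: take 20 from left. Merged: [4, 5, 5, 5, 17, 20, 20]
Append remaining from right: [22]. Merged: [4, 5, 5, 5, 17, 20, 20, 22]

Final merged array: [4, 5, 5, 5, 17, 20, 20, 22]
Total comparisons: 7

The merged array is [4, 5, 5, 5, 17, 20, 20, 22], requiring 7 comparisons. The merge step runs in O(n) time where n is the total number of elements.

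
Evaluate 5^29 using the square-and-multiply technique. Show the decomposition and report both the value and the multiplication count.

Computing 5^29 by squaring (build up from 5^1; each line after the first costs one multiplication):

5^1 = 5
5^2 = (5^1)^2 = 5^2 = 25
5^3 = 5 * 5^2 = 5 * 25 = 125
5^6 = (5^3)^2 = 125^2 = 15625
5^7 = 5 * 5^6 = 5 * 15625 = 78125
5^14 = (5^7)^2 = 78125^2 = 6103515625
5^28 = (5^14)^2 = 6103515625^2 = 37252902984619140625
5^29 = 5 * 5^28 = 5 * 37252902984619140625 = 186264514923095703125

Result: 186264514923095703125
Multiplications needed: 7 (7 lines after 5^1)

5^29 = 186264514923095703125. Using exponentiation by squaring, this requires 7 multiplications. The key idea: if the exponent is even, square the half-power; if odd, multiply by the base once.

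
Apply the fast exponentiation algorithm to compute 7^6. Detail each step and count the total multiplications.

Computing 7^6 by squaring (build up from 7^1; each line after the first costs one multiplication):

7^1 = 7
7^2 = (7^1)^2 = 7^2 = 49
7^3 = 7 * 7^2 = 7 * 49 = 343
7^6 = (7^3)^2 = 343^2 = 117649

Result: 117649
Multiplications needed: 3 (3 lines after 7^1)

7^6 = 117649. Using exponentiation by squaring, this requires 3 multiplications. The key idea: if the exponent is even, square the half-power; if odd, multiply by the base once.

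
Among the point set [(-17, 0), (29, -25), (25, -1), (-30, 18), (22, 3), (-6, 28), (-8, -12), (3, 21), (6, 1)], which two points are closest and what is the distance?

Computing all pairwise distances among 9 points:

d((-17, 0), (29, -25)) = 52.3546
d((-17, 0), (25, -1)) = 42.0119
d((-17, 0), (-30, 18)) = 22.2036
d((-17, 0), (22, 3)) = 39.1152
d((-17, 0), (-6, 28)) = 30.0832
d((-17, 0), (-8, -12)) = 15.0
d((-17, 0), (3, 21)) = 29.0
d((-17, 0), (6, 1)) = 23.0217
d((29, -25), (25, -1)) = 24.3311
d((29, -25), (-30, 18)) = 73.0068
d((29, -25), (22, 3)) = 28.8617
d((29, -25), (-6, 28)) = 63.5138
d((29, -25), (-8, -12)) = 39.2173
d((29, -25), (3, 21)) = 52.8394
d((29, -25), (6, 1)) = 34.7131
d((25, -1), (-30, 18)) = 58.1893
d((25, -1), (22, 3)) = 5.0 <-- minimum
d((25, -1), (-6, 28)) = 42.45
d((25, -1), (-8, -12)) = 34.7851
d((25, -1), (3, 21)) = 31.1127
d((25, -1), (6, 1)) = 19.105
d((-30, 18), (22, 3)) = 54.1202
d((-30, 18), (-6, 28)) = 26.0
d((-30, 18), (-8, -12)) = 37.2022
d((-30, 18), (3, 21)) = 33.1361
d((-30, 18), (6, 1)) = 39.8121
d((22, 3), (-6, 28)) = 37.5366
d((22, 3), (-8, -12)) = 33.541
d((22, 3), (3, 21)) = 26.1725
d((22, 3), (6, 1)) = 16.1245
d((-6, 28), (-8, -12)) = 40.05
d((-6, 28), (3, 21)) = 11.4018
d((-6, 28), (6, 1)) = 29.5466
d((-8, -12), (3, 21)) = 34.7851
d((-8, -12), (6, 1)) = 19.105
d((3, 21), (6, 1)) = 20.2237

Closest pair: (25, -1) and (22, 3) with distance 5.0

The closest pair is (25, -1) and (22, 3) with Euclidean distance 5.0. For 9 points, brute-force pairwise comparison is shown above. For large n, the divide-and-conquer algorithm (sort by x, recurse on halves, check the dividing strip) achieves O(n log n).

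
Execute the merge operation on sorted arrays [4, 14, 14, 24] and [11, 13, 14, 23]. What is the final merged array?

Merging process:

Compare 4 vs 11: take 4 from left. Merged: [4]
Compare 14 vs 11: take 11 from right. Merged: [4, 11]
Compare 14 vs 13: take 13 from right. Merged: [4, 11, 13]
Compare 14 vs 14: take 14 from left. Merged: [4, 11, 13, 14]
Compare 14 vs 14: take 14 from left. Merged: [4, 11, 13, 14, 14]
Compare 24 vs 14: take 14 from right. Merged: [4, 11, 13, 14, 14, 14]
Compare 24 vs 23: take 23 from right. Merged: [4, 11, 13, 14, 14, 14, 23]
Append remaining from left: [24]. Merged: [4, 11, 13, 14, 14, 14, 23, 24]

Final merged array: [4, 11, 13, 14, 14, 14, 23, 24]
Total comparisons: 7

The merged array is [4, 11, 13, 14, 14, 14, 23, 24], requiring 7 comparisons. The merge step runs in O(n) time where n is the total number of elements.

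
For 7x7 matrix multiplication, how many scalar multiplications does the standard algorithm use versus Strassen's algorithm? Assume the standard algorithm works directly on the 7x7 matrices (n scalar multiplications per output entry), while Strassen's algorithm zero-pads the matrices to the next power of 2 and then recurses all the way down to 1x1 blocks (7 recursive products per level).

Matrix multiplication for 7x7 matrices:

Strassen's algorithm requires power-of-2 dimensions. Pad 7x7 to 8x8 (next power of 2).

Standard algorithm: 7^3 = 343 multiplications
Strassen's algorithm: 7^(log2(8)) = 7^3 = 343 multiplications
Savings: 343 - 343 = 0 multiplications

Standard: 343 multiplications (7^3). Strassen: 343 multiplications (7^3, after padding to 8x8). Strassen reduces 8 recursive multiplications to 7 at each level.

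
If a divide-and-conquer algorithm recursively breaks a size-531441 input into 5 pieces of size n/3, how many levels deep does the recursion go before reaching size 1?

For divide and conquer with division factor 3:

Problem sizes at each level:
Level 0: 531441
Level 1: 177147
Level 2: 59049
Level 3: 19683
Level 4: 6561
Level 5: 2187
Level 6: 729
Level 7: 243
Level 8: 81
Level 9: 27
Level 10: 9
Level 11: 3
Level 12: 1

The root is level 0 and the size-1 base case is level 12 (the tree spans levels 0 through 12, i.e. 13 levels counting the root), so the depth is the number of divisions: log_3(531441) = 12

The recursion tree depth is log_3(531441) = 12. At each level, the problem size is divided by 3, so it takes 12 divisions to reduce to a base case of size 1. The algorithm makes 5 recursive calls at each level.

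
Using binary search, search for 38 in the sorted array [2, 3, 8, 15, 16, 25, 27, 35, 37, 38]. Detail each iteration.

Binary search for 38 in [2, 3, 8, 15, 16, 25, 27, 35, 37, 38]:

lo=0, hi=9, mid=4, arr[mid]=16 -> 16 < 38, search right half
lo=5, hi=9, mid=7, arr[mid]=35 -> 35 < 38, search right half
lo=8, hi=9, mid=8, arr[mid]=37 -> 37 < 38, search right half
lo=9, hi=9, mid=9, arr[mid]=38 -> Found target at index 9!

Binary search finds 38 at index 9 after 4 comparisons. The search repeatedly halves the search space by comparing with the middle element.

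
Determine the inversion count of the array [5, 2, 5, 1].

Finding inversions in [5, 2, 5, 1]:

(0, 1): arr[0]=5 > arr[1]=2
(0, 3): arr[0]=5 > arr[3]=1
(1, 3): arr[1]=2 > arr[3]=1
(2, 3): arr[2]=5 > arr[3]=1

Total inversions: 4

The array has 4 inversion(s): (0,1), (0,3), (1,3), (2,3). Each pair (i,j) satisfies i < j and arr[i] > arr[j].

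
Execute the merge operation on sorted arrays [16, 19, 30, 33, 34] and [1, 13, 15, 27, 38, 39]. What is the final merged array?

Merging process:

Compare 16 vs 1: take 1 from right. Merged: [1]
Compare 16 vs 13: take 13 from right. Merged: [1, 13]
Compare 16 vs 15: take 15 from right. Merged: [1, 13, 15]
Compare 16 vs 27: take 16 from left. Merged: [1, 13, 15, 16]
Compare 19 vs 27: take 19 from left. Merged: [1, 13, 15, 16, 19]
Compare 30 vs 27: take 27 from right. Merged: [1, 13, 15, 16, 19, 27]
Compare 30 vs 38: take 30 from left. Merged: [1, 13, 15, 16, 19, 27, 30]
Compare 33 vs 38: take 33 from left. Merged: [1, 13, 15, 16, 19, 27, 30, 33]
Compare 34 vs 38: take 34 from left. Merged: [1, 13, 15, 16, 19, 27, 30, 33, 34]
Append remaining from right: [38, 39]. Merged: [1, 13, 15, 16, 19, 27, 30, 33, 34, 38, 39]

Final merged array: [1, 13, 15, 16, 19, 27, 30, 33, 34, 38, 39]
Total comparisons: 9

The merged array is [1, 13, 15, 16, 19, 27, 30, 33, 34, 38, 39], requiring 9 comparisons. The merge step runs in O(n) time where n is the total number of elements.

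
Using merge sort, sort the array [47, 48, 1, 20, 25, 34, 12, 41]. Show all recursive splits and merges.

Merge sort trace:

Split: [47, 48, 1, 20, 25, 34, 12, 41] -> [47, 48, 1, 20] and [25, 34, 12, 41]
  Split: [47, 48, 1, 20] -> [47, 48] and [1, 20]
    Split: [47, 48] -> [47] and [48]
    Merge: [47] + [48] -> [47, 48]
    Split: [1, 20] -> [1] and [20]
    Merge: [1] + [20] -> [1, 20]
  Merge: [47, 48] + [1, 20] -> [1, 20, 47, 48]
  Split: [25, 34, 12, 41] -> [25, 34] and [12, 41]
    Split: [25, 34] -> [25] and [34]
    Merge: [25] + [34] -> [25, 34]
    Split: [12, 41] -> [12] and [41]
    Merge: [12] + [41] -> [12, 41]
  Merge: [25, 34] + [12, 41] -> [12, 25, 34, 41]
Merge: [1, 20, 47, 48] + [12, 25, 34, 41] -> [1, 12, 20, 25, 34, 41, 47, 48]

Final sorted array: [1, 12, 20, 25, 34, 41, 47, 48]

The merge sort proceeds by recursively splitting the array and merging sorted halves.
After all merges, the sorted array is [1, 12, 20, 25, 34, 41, 47, 48].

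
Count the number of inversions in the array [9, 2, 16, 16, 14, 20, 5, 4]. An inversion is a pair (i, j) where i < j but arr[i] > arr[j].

Finding inversions in [9, 2, 16, 16, 14, 20, 5, 4]:

(0, 1): arr[0]=9 > arr[1]=2
(0, 6): arr[0]=9 > arr[6]=5
(0, 7): arr[0]=9 > arr[7]=4
(2, 4): arr[2]=16 > arr[4]=14
(2, 6): arr[2]=16 > arr[6]=5
(2, 7): arr[2]=16 > arr[7]=4
(3, 4): arr[3]=16 > arr[4]=14
(3, 6): arr[3]=16 > arr[6]=5
(3, 7): arr[3]=16 > arr[7]=4
(4, 6): arr[4]=14 > arr[6]=5
(4, 7): arr[4]=14 > arr[7]=4
(5, 6): arr[5]=20 > arr[6]=5
(5, 7): arr[5]=20 > arr[7]=4
(6, 7): arr[6]=5 > arr[7]=4

Total inversions: 14

The array has 14 inversion(s): (0,1), (0,6), (0,7), (2,4), (2,6), (2,7), (3,4), (3,6), (3,7), (4,6), (4,7), (5,6), (5,7), (6,7). Each pair (i,j) satisfies i < j and arr[i] > arr[j].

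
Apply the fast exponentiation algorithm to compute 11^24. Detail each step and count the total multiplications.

Computing 11^24 by squaring (build up from 11^1; each line after the first costs one multiplication):

11^1 = 11
11^2 = (11^1)^2 = 11^2 = 121
11^3 = 11 * 11^2 = 11 * 121 = 1331
11^6 = (11^3)^2 = 1331^2 = 1771561
11^12 = (11^6)^2 = 1771561^2 = 3138428376721
11^24 = (11^12)^2 = 3138428376721^2 = 9849732675807611094711841

Result: 9849732675807611094711841
Multiplications needed: 5 (5 lines after 11^1)

11^24 = 9849732675807611094711841. Using exponentiation by squaring, this requires 5 multiplications. The key idea: if the exponent is even, square the half-power; if odd, multiply by the base once.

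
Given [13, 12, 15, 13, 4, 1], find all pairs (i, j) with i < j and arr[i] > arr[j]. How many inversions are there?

Finding inversions in [13, 12, 15, 13, 4, 1]:

(0, 1): arr[0]=13 > arr[1]=12
(0, 4): arr[0]=13 > arr[4]=4
(0, 5): arr[0]=13 > arr[5]=1
(1, 4): arr[1]=12 > arr[4]=4
(1, 5): arr[1]=12 > arr[5]=1
(2, 3): arr[2]=15 > arr[3]=13
(2, 4): arr[2]=15 > arr[4]=4
(2, 5): arr[2]=15 > arr[5]=1
(3, 4): arr[3]=13 > arr[4]=4
(3, 5): arr[3]=13 > arr[5]=1
(4, 5): arr[4]=4 > arr[5]=1

Total inversions: 11

The array has 11 inversion(s): (0,1), (0,4), (0,5), (1,4), (1,5), (2,3), (2,4), (2,5), (3,4), (3,5), (4,5). Each pair (i,j) satisfies i < j and arr[i] > arr[j].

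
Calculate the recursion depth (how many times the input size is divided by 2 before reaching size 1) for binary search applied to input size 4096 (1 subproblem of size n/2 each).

For divide and conquer with division factor 2:

Problem sizes at each level:
Level 0: 4096
Level 1: 2048
Level 2: 1024
Level 3: 512
Level 4: 256
Level 5: 128
Level 6: 64
Level 7: 32
Level 8: 16
Level 9: 8
Level 10: 4
Level 11: 2
Level 12: 1

The root is level 0 and the size-1 base case is level 12 (the tree spans levels 0 through 12, i.e. 13 levels counting the root), so the depth is the number of divisions: log_2(4096) = 12

The recursion tree depth is log_2(4096) = 12. At each level, the problem size is divided by 2, so it takes 12 divisions to reduce to a base case of size 1. The algorithm makes 1 recursive call at each level.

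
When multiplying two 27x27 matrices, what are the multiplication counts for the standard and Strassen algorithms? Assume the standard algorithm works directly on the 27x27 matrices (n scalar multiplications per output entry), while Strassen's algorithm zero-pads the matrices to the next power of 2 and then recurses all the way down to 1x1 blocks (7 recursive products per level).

Matrix multiplication for 27x27 matrices:

Strassen's algorithm requires power-of-2 dimensions. Pad 27x27 to 32x32 (next power of 2).

Standard algorithm: 27^3 = 19683 multiplications
Strassen's algorithm: 7^(log2(32)) = 7^5 = 16807 multiplications
Savings: 19683 - 16807 = 2876 multiplications

Standard: 19683 multiplications (27^3). Strassen: 16807 multiplications (7^5, after padding to 32x32). Strassen reduces 8 recursive multiplications to 7 at each level.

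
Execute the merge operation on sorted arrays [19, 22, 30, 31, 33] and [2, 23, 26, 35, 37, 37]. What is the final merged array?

Merging process:

Compare 19 vs 2: take 2 from right. Merged: [2]
Compare 19 vs 23: take 19 from left. Merged: [2, 19]
Compare 22 vs 23: take 22 from left. Merged: [2, 19, 22]
Compare 30 vs 23: take 23 from right. Merged: [2, 19, 22, 23]
Compare 30 vs 26: take 26 from right. Merged: [2, 19, 22, 23, 26]
Compare 30 vs 35: take 30 from left. Merged: [2, 19, 22, 23, 26, 30]
Compare 31 vs 35: take 31 from left. Merged: [2, 19, 22, 23, 26, 30, 31]
Compare 33 vs 35: take 33 from left. Merged: [2, 19, 22, 23, 26, 30, 31, 33]
Append remaining from right: [35, 37, 37]. Merged: [2, 19, 22, 23, 26, 30, 31, 33, 35, 37, 37]

Final merged array: [2, 19, 22, 23, 26, 30, 31, 33, 35, 37, 37]
Total comparisons: 8

The merged array is [2, 19, 22, 23, 26, 30, 31, 33, 35, 37, 37], requiring 8 comparisons. The merge step runs in O(n) time where n is the total number of elements.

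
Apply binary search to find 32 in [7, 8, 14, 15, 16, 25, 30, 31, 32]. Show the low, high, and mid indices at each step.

Binary search for 32 in [7, 8, 14, 15, 16, 25, 30, 31, 32]:

lo=0, hi=8, mid=4, arr[mid]=16 -> 16 < 32, search right half
lo=5, hi=8, mid=6, arr[mid]=30 -> 30 < 32, search right half
lo=7, hi=8, mid=7, arr[mid]=31 -> 31 < 32, search right half
lo=8, hi=8, mid=8, arr[mid]=32 -> Found target at index 8!

Binary search finds 32 at index 8 after 4 comparisons. The search repeatedly halves the search space by comparing with the middle element.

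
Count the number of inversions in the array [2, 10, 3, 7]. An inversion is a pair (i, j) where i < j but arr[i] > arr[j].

Finding inversions in [2, 10, 3, 7]:

(1, 2): arr[1]=10 > arr[2]=3
(1, 3): arr[1]=10 > arr[3]=7

Total inversions: 2

The array has 2 inversion(s): (1,2), (1,3). Each pair (i,j) satisfies i < j and arr[i] > arr[j].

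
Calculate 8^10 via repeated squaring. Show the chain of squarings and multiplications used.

Computing 8^10 by squaring (build up from 8^1; each line after the first costs one multiplication):

8^1 = 8
8^2 = (8^1)^2 = 8^2 = 64
8^4 = (8^2)^2 = 64^2 = 4096
8^5 = 8 * 8^4 = 8 * 4096 = 32768
8^10 = (8^5)^2 = 32768^2 = 1073741824

Result: 1073741824
Multiplications needed: 4 (4 lines after 8^1)

8^10 = 1073741824. Using exponentiation by squaring, this requires 4 multiplications. The key idea: if the exponent is even, square the half-power; if odd, multiply by the base once.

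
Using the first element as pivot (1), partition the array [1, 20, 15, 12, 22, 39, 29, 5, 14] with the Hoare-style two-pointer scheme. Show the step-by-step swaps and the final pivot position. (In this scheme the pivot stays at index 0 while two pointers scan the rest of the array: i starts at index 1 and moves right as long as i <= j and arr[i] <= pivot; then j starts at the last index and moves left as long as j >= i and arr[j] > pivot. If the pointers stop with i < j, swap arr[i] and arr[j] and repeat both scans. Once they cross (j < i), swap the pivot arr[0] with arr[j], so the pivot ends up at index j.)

Hoare-style two-pointer partition with pivot = 1:

Initial array: [1, 20, 15, 12, 22, 39, 29, 5, 14]

Pointers start at i = 1, j = 8.
i ends at 1, j ends at 0: the pointers have crossed (j < i), so scanning stops.

j = 0, so swapping arr[0] with arr[j] leaves the pivot at position 0: [1, 20, 15, 12, 22, 39, 29, 5, 14]
Pivot position: 0

After partitioning with pivot 1, the array becomes [1, 20, 15, 12, 22, 39, 29, 5, 14]. The pivot is placed at index 0. All elements to the left of the pivot are <= 1, and all elements to the right are > 1.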